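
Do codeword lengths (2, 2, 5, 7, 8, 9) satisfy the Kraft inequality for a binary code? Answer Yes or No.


Kraft sum = sum(2^(-l_i)) = 0.5449, need <= 1. Result: satisfied (a binary prefix-free code with these lengths exists)

Yes


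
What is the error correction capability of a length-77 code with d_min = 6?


Correction capability = floor((d-1)/2) = floor((6-1)/2) = 2

2 errors


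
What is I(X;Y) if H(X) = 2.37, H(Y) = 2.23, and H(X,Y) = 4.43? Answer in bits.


I(X;Y) = H(X) + H(Y) - H(X,Y) = 2.37 + 2.23 - 4.43 = 0.17

0.17 bits


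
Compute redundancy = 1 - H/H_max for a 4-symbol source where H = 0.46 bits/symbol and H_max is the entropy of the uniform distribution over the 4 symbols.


H_max = log2(K) = log2(4) = 2.0 bits/symbol. Redundancy = 1 - H/H_max = 1 - 0.46/2.0 = 1 - 0.23 = 0.77

0.77


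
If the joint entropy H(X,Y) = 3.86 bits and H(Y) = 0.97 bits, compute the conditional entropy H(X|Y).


H(X|Y) = H(X,Y) - H(Y) = 3.86 - 0.97 = 2.89

2.89 bits


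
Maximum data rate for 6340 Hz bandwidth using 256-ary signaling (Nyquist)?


Rate = 2 * B * log2(M) = 2 * 6340 * 8.0 = 101440.0

101440.0 bps


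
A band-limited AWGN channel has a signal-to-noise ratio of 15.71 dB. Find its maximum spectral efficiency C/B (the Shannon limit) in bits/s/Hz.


SNR_linear = 10^(15.71/10) = 37.2392; C/B = log2(1 + SNR_linear) = log2(1 + 37.2392) = 5.257

5.257 bits/s/Hz


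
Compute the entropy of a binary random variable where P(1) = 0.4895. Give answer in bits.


H = -p*log2(p) - (1-p)*log2(1-p). -0.4895*log2(0.4895) = 0.504488; -0.5105*log2(0.5105) = 0.495194. H = 0.504488 + 0.495194 = 0.9997

0.9997 bits


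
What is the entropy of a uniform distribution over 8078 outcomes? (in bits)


H = log2(n) = log2(8078) = 12.9798

12.9798 bits


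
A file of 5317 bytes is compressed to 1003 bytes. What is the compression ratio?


Ratio = original / compressed = 5317 / 1003 = 5.3011

5.3011


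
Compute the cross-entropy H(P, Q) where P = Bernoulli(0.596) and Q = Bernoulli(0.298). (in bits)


H(P,Q) = -p*log2(q) - (1-p)*log2(1-q). -0.596*log2(0.298) = 1.040983; -0.404*log2(0.702) = 0.206225. H(P,Q) = 1.040983 + 0.206225 = 1.2472

1.2472 bits


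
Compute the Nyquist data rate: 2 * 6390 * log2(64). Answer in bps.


Rate = 2 * B * log2(M) = 2 * 6390 * 6.0 = 76680.0

76680.0 bps


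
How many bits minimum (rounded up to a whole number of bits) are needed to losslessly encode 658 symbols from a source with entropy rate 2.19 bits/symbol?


Minimum bits >= n * H = 658 * 2.19 = 1441.02, rounded up to a whole number of bits = 1442

1442 bits


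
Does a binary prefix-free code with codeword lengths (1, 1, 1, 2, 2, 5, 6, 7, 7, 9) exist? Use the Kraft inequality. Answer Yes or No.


Kraft sum = sum(2^(-l_i)) = 2.0645, need <= 1. Result: violated (a binary prefix-free code with these lengths cannot exist)

No


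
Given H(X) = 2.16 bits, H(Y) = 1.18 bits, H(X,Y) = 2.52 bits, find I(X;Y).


I(X;Y) = H(X) + H(Y) - H(X,Y) = 2.16 + 1.18 - 2.52 = 0.82

0.82 bits


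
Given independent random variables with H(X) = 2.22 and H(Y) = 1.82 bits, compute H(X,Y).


For independent variables, H(X,Y) = H(X) + H(Y) = 2.22 + 1.82 = 4.04

4.04 bits


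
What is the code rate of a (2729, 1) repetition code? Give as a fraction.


Rate = k/n = 1/2729

1/2729


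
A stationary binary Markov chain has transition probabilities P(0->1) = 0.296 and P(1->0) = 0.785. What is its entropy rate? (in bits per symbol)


Stationary distribution: pi_0 = p10/(p01+p10) = 0.7262, pi_1 = 0.2738. Entropy rate H' = pi_0*H(p01) + pi_1*H(p10) = 0.7262*0.8763 + 0.2738*0.7509 = 0.842

0.842 bits/symbol


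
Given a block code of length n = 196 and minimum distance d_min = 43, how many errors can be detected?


Detection capability = d_min - 1 = 43 - 1 = 42

42 errors


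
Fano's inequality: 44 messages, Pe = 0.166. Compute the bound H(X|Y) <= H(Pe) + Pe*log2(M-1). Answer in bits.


H(Pe) = -Pe*log2(Pe) - (1-Pe)*log2(1-Pe) = -0.166*log2(0.166) - 0.834*log2(0.834) = 0.430064 + 0.218409 = 0.6485. Pe*log2(M-1) = 0.166*log2(43) = 0.900760. Bound = H(Pe) + Pe*log2(M-1) = 0.430064 + 0.218409 + 0.900760 = 1.5492

1.5492 bits


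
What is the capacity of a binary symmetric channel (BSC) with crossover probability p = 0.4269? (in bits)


H(p) = -p*log2(p) - (1-p)*log2(1-p) = -0.4269*log2(0.4269) - 0.5731*log2(0.5731) = 0.524246 + 0.460280 = 0.9845. C = 1 - H(p) = 1 - 0.9845 = 0.0155

0.0155 bits


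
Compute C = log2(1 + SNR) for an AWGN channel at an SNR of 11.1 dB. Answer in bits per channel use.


SNR_linear = 10^(11.1/10) = 12.8825; C = log2(1 + SNR_linear) = log2(1 + 12.8825) = 3.7952

3.7952 bits/channel use


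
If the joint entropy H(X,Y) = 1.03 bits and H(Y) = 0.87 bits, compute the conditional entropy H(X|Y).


H(X|Y) = H(X,Y) - H(Y) = 1.03 - 0.87 = 0.16

0.16 bits


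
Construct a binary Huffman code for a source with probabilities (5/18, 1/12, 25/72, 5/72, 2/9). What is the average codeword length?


Huffman construction (repeatedly merge the two least-probable nodes; each merge adds 1 bit to every symbol beneath it): 5/72 + 1/12 = 11/72; 11/72 + 2/9 = 3/8; 5/18 + 25/72 = 5/8; 3/8 + 5/8 = 1. Resulting codeword lengths (in the order the probabilities were given): (2, 3, 2, 3, 2). L_avg = sum(p_i * l_i) = 5/18*2 + 1/12*3 + 25/72*2 + 5/72*3 + 2/9*2 = 155/72 = 2.1528

2.1528 bits


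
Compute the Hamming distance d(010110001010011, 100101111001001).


Count differing positions: ^ ^ . . ^ ^ ^ ^ . . ^ ^ . ^ . = 9 differences

9


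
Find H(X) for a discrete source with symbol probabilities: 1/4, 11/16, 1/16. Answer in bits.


H = -sum(p_i * log2(p_i)). Terms: -(1/4)*log2(1/4) = 0.500000; -(11/16)*log2(11/16) = 0.371641; -(1/16)*log2(1/16) = 0.250000. H = 0.500000 + 0.371641 + 0.250000 = 1.1216

1.1216 bits


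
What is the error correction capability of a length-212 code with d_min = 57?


Correction capability = floor((d-1)/2) = floor((57-1)/2) = 28

28 errors


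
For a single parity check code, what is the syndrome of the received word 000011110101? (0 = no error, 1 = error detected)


Syndrome = XOR of all bits = 0 XOR 0 XOR 0 XOR 0 XOR 1 XOR 1 XOR 1 XOR 1 XOR 0 XOR 1 XOR 0 XOR 1 = 0

0


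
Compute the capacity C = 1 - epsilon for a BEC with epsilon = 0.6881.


C = 1 - epsilon = 1 - 0.6881 = 0.3119

0.3119 bits


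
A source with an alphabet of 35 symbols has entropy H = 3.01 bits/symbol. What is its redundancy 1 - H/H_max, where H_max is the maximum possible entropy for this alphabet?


H_max = log2(K) = log2(35) = 5.1293 bits/symbol. Redundancy = 1 - H/H_max = 1 - 3.01/5.1293 = 1 - 0.5868 = 0.4132

0.4132


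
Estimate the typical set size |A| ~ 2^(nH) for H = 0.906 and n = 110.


log2|A_typical| = nH = 110 * 0.906 = 99.66, so |A_typical| ~ 2^99.66 = 1.001e+30

1.001e+30


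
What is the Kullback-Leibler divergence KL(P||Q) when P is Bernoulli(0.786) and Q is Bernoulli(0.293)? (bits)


KL = p*log2(p/q) + (1-p)*log2((1-p)/(1-q)) = 0.786*log2(0.786/0.293) + 0.214*log2(0.214/0.707) = 0.75

0.75 bits


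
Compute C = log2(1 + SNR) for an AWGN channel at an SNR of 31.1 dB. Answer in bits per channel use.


SNR_linear = 10^(31.1/10) = 1288.2496; C = log2(1 + SNR_linear) = log2(1 + 1288.2496) = 10.3323

10.3323 bits/channel use


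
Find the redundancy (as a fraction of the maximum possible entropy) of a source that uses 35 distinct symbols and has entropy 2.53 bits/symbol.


H_max = log2(K) = log2(35) = 5.1293 bits/symbol. Redundancy = 1 - H/H_max = 1 - 2.53/5.1293 = 1 - 0.4932 = 0.5068

0.5068


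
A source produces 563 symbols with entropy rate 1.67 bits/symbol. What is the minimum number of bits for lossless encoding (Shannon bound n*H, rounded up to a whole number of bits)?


Minimum bits >= n * H = 563 * 1.67 = 940.21, rounded up to a whole number of bits = 941

941 bits


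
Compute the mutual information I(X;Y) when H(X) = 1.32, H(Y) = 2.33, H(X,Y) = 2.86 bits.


I(X;Y) = H(X) + H(Y) - H(X,Y) = 1.32 + 2.33 - 2.86 = 0.79

0.79 bits


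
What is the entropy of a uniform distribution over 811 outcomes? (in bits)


H = log2(n) = log2(811) = 9.6636

9.6636 bits


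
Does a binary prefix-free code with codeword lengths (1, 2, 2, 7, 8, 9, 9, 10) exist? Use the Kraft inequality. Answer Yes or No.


Kraft sum = sum(2^(-l_i)) = 1.0166, need <= 1. Result: violated (a binary prefix-free code with these lengths cannot exist)

No


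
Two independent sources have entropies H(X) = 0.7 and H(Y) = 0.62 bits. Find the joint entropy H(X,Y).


For independent variables, H(X,Y) = H(X) + H(Y) = 0.7 + 0.62 = 1.32

1.32 bits


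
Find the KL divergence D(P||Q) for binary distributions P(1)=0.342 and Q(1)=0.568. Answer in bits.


KL = p*log2(p/q) + (1-p)*log2((1-p)/(1-q)) = 0.342*log2(0.342/0.568) + 0.658*log2(0.658/0.432) = 0.1491

0.1491 bits


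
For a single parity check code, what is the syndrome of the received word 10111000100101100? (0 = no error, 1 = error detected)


Syndrome = XOR of all bits = 1 XOR 0 XOR 1 XOR 1 XOR 1 XOR 0 XOR 0 XOR 0 XOR 1 XOR 0 XOR 0 XOR 1 XOR 0 XOR 1 XOR 1 XOR 0 XOR 0 = 0

0


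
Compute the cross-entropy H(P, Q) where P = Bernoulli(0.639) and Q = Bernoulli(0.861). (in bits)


H(P,Q) = -p*log2(q) - (1-p)*log2(1-q). -0.639*log2(0.861) = 0.137970; -0.361*log2(0.139) = 1.027710. H(P,Q) = 0.137970 + 1.027710 = 1.1657

1.1657 bits


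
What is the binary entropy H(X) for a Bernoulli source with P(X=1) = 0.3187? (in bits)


H = -p*log2(p) - (1-p)*log2(1-p). -0.3187*log2(0.3187) = 0.525769; -0.6813*log2(0.6813) = 0.377193. H = 0.525769 + 0.377193 = 0.903

0.903 bits


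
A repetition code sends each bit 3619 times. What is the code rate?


Rate = k/n = 1/3619

1/3619


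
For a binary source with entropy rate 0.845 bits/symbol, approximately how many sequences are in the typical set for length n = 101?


log2|A_typical| = nH = 101 * 0.845 = 85.345, so |A_typical| ~ 2^85.345 = 4.914e+25

4.914e+25


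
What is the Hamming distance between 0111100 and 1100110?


Count differing positions: ^ . ^ ^ . ^ . = 4 differences

4


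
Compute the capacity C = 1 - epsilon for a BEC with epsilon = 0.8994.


C = 1 - epsilon = 1 - 0.8994 = 0.1006

0.1006 bits


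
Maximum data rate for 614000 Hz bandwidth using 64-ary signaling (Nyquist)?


Rate = 2 * B * log2(M) = 2 * 614000 * 6.0 = 7368000.0

7368000.0 bps


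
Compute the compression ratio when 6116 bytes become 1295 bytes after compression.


Ratio = original / compressed = 6116 / 1295 = 4.7228

4.7228


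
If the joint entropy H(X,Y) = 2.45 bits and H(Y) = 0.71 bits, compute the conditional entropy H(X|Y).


H(X|Y) = H(X,Y) - H(Y) = 2.45 - 0.71 = 1.74

1.74 bits


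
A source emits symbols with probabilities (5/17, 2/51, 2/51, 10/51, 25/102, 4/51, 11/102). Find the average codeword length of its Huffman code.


Huffman construction (repeatedly merge the two least-probable nodes; each merge adds 1 bit to every symbol beneath it): 2/51 + 2/51 = 4/51; 4/51 + 4/51 = 8/51; 11/102 + 8/51 = 9/34; 10/51 + 25/102 = 15/34; 9/34 + 5/17 = 19/34; 15/34 + 19/34 = 1. Resulting codeword lengths (in the order the probabilities were given): (2, 5, 5, 2, 2, 4, 3). L_avg = sum(p_i * l_i) = 5/17*2 + 2/51*5 + 2/51*5 + 10/51*2 + 25/102*2 + 4/51*4 + 11/102*3 = 5/2 = 2.5

2.5 bits


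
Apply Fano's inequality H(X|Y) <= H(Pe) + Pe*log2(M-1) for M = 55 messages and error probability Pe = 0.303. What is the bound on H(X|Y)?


H(Pe) = -Pe*log2(Pe) - (1-Pe)*log2(1-Pe) = -0.303*log2(0.303) - 0.697*log2(0.697) = 0.521951 + 0.362976 = 0.8849. Pe*log2(M-1) = 0.303*log2(54) = 1.743731. Bound = H(Pe) + Pe*log2(M-1) = 0.521951 + 0.362976 + 1.743731 = 2.6287

2.6287 bits


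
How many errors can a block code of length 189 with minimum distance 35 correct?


Correction capability = floor((d-1)/2) = floor((35-1)/2) = 17

17 errors


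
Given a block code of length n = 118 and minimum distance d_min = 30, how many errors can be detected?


Detection capability = d_min - 1 = 30 - 1 = 29

29 errors


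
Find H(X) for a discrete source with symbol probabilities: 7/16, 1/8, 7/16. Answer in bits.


H = -sum(p_i * log2(p_i)). Terms: -(7/16)*log2(7/16) = 0.521782; -(1/8)*log2(1/8) = 0.375000; -(7/16)*log2(7/16) = 0.521782. H = 0.521782 + 0.375000 + 0.521782 = 1.4186

1.4186 bits


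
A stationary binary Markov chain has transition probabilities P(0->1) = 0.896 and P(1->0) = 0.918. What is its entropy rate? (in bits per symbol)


Stationary distribution: pi_0 = p10/(p01+p10) = 0.5061, pi_1 = 0.4939. Entropy rate H' = pi_0*H(p01) + pi_1*H(p10) = 0.5061*0.4815 + 0.4939*0.4092 = 0.4458

0.4458 bits/symbol


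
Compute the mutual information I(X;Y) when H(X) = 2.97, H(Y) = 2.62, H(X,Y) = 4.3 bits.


I(X;Y) = H(X) + H(Y) - H(X,Y) = 2.97 + 2.62 - 4.3 = 1.29

1.29 bits


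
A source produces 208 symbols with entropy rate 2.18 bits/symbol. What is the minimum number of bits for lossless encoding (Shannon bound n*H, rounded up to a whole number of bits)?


Minimum bits >= n * H = 208 * 2.18 = 453.44, rounded up to a whole number of bits = 454

454 bits


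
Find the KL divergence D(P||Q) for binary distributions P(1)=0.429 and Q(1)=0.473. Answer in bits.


KL = p*log2(p/q) + (1-p)*log2((1-p)/(1-q)) = 0.429*log2(0.429/0.473) + 0.571*log2(0.571/0.527) = 0.0056

0.0056 bits


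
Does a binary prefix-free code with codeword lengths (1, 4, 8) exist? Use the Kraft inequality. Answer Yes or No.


Kraft sum = sum(2^(-l_i)) = 0.5664, need <= 1. Result: satisfied (a binary prefix-free code with these lengths exists)

Yes


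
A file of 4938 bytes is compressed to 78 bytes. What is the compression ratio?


Ratio = original / compressed = 4938 / 78 = 63.3077

63.3077


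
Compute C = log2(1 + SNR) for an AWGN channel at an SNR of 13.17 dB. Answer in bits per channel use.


SNR_linear = 10^(13.17/10) = 20.7491; C = log2(1 + SNR_linear) = log2(1 + 20.7491) = 4.4429

4.4429 bits/channel use


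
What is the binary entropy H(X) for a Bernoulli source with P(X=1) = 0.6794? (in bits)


H = -p*log2(p) - (1-p)*log2(1-p). -0.6794*log2(0.6794) = 0.378879; -0.3206*log2(0.3206) = 0.526154. H = 0.378879 + 0.526154 = 0.905

0.905 bits


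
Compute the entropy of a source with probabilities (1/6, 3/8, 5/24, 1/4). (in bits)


H = -sum(p_i * log2(p_i)). Terms: -(1/6)*log2(1/6) = 0.430827; -(3/8)*log2(3/8) = 0.530639; -(5/24)*log2(5/24) = 0.471466; -(1/4)*log2(1/4) = 0.500000. H = 0.430827 + 0.530639 + 0.471466 + 0.500000 = 1.9329

1.9329 bits


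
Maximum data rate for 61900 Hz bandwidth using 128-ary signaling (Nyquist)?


Rate = 2 * B * log2(M) = 2 * 61900 * 7.0 = 866600.0

866600.0 bps


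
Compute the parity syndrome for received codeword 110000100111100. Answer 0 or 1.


Syndrome = XOR of all bits = 1 XOR 1 XOR 0 XOR 0 XOR 0 XOR 0 XOR 1 XOR 0 XOR 0 XOR 1 XOR 1 XOR 1 XOR 1 XOR 0 XOR 0 = 1

1


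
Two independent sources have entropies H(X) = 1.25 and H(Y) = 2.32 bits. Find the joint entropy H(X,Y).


For independent variables, H(X,Y) = H(X) + H(Y) = 1.25 + 2.32 = 3.57

3.57 bits


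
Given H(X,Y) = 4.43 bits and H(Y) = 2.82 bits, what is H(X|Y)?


H(X|Y) = H(X,Y) - H(Y) = 4.43 - 2.82 = 1.61

1.61 bits


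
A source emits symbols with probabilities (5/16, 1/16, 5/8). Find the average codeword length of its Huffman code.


Huffman construction (repeatedly merge the two least-probable nodes; each merge adds 1 bit to every symbol beneath it): 1/16 + 5/16 = 3/8; 3/8 + 5/8 = 1. Resulting codeword lengths (in the order the probabilities were given): (2, 2, 1). L_avg = sum(p_i * l_i) = 5/16*2 + 1/16*2 + 5/8*1 = 11/8 = 1.375

1.375 bits


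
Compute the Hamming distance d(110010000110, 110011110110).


Count differing positions: . . . . . ^ ^ ^ . . . . = 3 differences

3


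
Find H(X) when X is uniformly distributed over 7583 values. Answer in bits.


H = log2(n) = log2(7583) = 12.8886

12.8886 bits


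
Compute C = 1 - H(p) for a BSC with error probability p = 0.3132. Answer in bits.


H(p) = -p*log2(p) - (1-p)*log2(1-p) = -0.3132*log2(0.3132) - 0.6868*log2(0.6868) = 0.524561 + 0.372272 = 0.8968. C = 1 - H(p) = 1 - 0.8968 = 0.1032

0.1032 bits


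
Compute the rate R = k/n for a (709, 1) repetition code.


Rate = k/n = 1/709

1/709


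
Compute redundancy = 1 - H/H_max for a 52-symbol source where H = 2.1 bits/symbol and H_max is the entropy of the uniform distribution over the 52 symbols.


H_max = log2(K) = log2(52) = 5.7004 bits/symbol. Redundancy = 1 - H/H_max = 1 - 2.1/5.7004 = 1 - 0.3684 = 0.6316

0.6316


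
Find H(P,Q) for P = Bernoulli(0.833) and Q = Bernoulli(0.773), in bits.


H(P,Q) = -p*log2(q) - (1-p)*log2(1-q). -0.833*log2(0.773) = 0.309426; -0.167*log2(0.227) = 0.357252. H(P,Q) = 0.309426 + 0.357252 = 0.6667

0.6667 bits


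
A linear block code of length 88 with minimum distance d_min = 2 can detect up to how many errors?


Detection capability = d_min - 1 = 2 - 1 = 1

1 errors


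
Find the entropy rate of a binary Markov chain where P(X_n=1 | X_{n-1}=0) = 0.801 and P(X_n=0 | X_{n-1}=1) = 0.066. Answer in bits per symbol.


Stationary distribution: pi_0 = p10/(p01+p10) = 0.0761, pi_1 = 0.9239. Entropy rate H' = pi_0*H(p01) + pi_1*H(p10) = 0.0761*0.7199 + 0.9239*0.3508 = 0.3789

0.3789 bits/symbol


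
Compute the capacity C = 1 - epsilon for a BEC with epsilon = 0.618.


C = 1 - epsilon = 1 - 0.618 = 0.382

0.382 bits


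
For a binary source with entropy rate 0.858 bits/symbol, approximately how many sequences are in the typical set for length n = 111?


log2|A_typical| = nH = 111 * 0.858 = 95.238, so |A_typical| ~ 2^95.238 = 4.672e+28

4.672e+28


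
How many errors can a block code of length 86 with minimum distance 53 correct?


Correction capability = floor((d-1)/2) = floor((53-1)/2) = 26

26 errors


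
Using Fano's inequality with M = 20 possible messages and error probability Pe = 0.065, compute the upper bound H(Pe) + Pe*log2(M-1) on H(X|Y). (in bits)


H(Pe) = -Pe*log2(Pe) - (1-Pe)*log2(1-Pe) = -0.065*log2(0.065) - 0.935*log2(0.935) = 0.256322 + 0.090659 = 0.347. Pe*log2(M-1) = 0.065*log2(19) = 0.276115. Bound = H(Pe) + Pe*log2(M-1) = 0.256322 + 0.090659 + 0.276115 = 0.6231

0.6231 bits


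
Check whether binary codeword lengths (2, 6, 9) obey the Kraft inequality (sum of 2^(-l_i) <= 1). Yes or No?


Kraft sum = sum(2^(-l_i)) = 0.2676, need <= 1. Result: satisfied (a binary prefix-free code with these lengths exists)

Yes


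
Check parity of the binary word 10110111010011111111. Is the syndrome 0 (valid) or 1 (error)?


Syndrome = XOR of all bits = 1 XOR 0 XOR 1 XOR 1 XOR 0 XOR 1 XOR 1 XOR 1 XOR 0 XOR 1 XOR 0 XOR 0 XOR 1 XOR 1 XOR 1 XOR 1 XOR 1 XOR 1 XOR 1 XOR 1 = 1

1


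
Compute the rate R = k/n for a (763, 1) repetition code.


Rate = k/n = 1/763

1/763


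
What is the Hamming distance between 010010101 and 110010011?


Count differing positions: ^ . . . . . ^ ^ . = 3 differences

3


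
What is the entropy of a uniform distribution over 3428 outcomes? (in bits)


H = log2(n) = log2(3428) = 11.7432

11.7432 bits


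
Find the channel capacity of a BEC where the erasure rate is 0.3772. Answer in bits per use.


C = 1 - epsilon = 1 - 0.3772 = 0.6228

0.6228 bits


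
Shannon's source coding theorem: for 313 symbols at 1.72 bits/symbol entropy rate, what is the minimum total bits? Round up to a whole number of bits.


Minimum bits >= n * H = 313 * 1.72 = 538.36, rounded up to a whole number of bits = 539

539 bits


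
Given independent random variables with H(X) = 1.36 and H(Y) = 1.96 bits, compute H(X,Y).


For independent variables, H(X,Y) = H(X) + H(Y) = 1.36 + 1.96 = 3.32

3.32 bits


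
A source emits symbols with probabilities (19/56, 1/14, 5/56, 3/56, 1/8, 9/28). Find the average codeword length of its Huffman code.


Huffman construction (repeatedly merge the two least-probable nodes; each merge adds 1 bit to every symbol beneath it): 3/56 + 1/14 = 1/8; 5/56 + 1/8 = 3/14; 1/8 + 3/14 = 19/56; 9/28 + 19/56 = 37/56; 19/56 + 37/56 = 1. Resulting codeword lengths (in the order the probabilities were given): (2, 3, 3, 3, 3, 2). L_avg = sum(p_i * l_i) = 19/56*2 + 1/14*3 + 5/56*3 + 3/56*3 + 1/8*3 + 9/28*2 = 131/56 = 2.3393

2.3393 bits


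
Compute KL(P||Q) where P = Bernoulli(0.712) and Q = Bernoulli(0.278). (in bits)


KL = p*log2(p/q) + (1-p)*log2((1-p)/(1-q)) = 0.712*log2(0.712/0.278) + 0.288*log2(0.288/0.722) = 0.5842

0.5842 bits


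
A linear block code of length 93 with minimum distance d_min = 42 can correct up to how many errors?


Correction capability = floor((d-1)/2) = floor((42-1)/2) = 20

20 errors


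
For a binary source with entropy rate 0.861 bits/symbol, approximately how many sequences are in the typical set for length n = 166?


log2|A_typical| = nH = 166 * 0.861 = 142.926, so |A_typical| ~ 2^142.926 = 1.059e+43

1.059e+43


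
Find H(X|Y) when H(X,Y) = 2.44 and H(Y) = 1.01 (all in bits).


H(X|Y) = H(X,Y) - H(Y) = 2.44 - 1.01 = 1.43

1.43 bits


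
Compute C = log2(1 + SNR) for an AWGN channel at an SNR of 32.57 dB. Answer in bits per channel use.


SNR_linear = 10^(32.57/10) = 1807.1741; C = log2(1 + SNR_linear) = log2(1 + 1807.1741) = 10.8203

10.8203 bits/channel use


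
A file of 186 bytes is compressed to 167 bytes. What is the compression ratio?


Ratio = original / compressed = 186 / 167 = 1.1138

1.1138


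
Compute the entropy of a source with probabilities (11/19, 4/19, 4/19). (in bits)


H = -sum(p_i * log2(p_i)). Terms: -(11/19)*log2(11/19) = 0.456498; -(4/19)*log2(4/19) = 0.473248; -(4/19)*log2(4/19) = 0.473248. H = 0.456498 + 0.473248 + 0.473248 = 1.403

1.403 bits


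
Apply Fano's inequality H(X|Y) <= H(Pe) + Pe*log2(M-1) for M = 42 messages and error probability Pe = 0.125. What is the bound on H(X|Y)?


H(Pe) = -Pe*log2(Pe) - (1-Pe)*log2(1-Pe) = -0.125*log2(0.125) - 0.875*log2(0.875) = 0.375000 + 0.168564 = 0.5436. Pe*log2(M-1) = 0.125*log2(41) = 0.669694. Bound = H(Pe) + Pe*log2(M-1) = 0.375000 + 0.168564 + 0.669694 = 1.2133

1.2133 bits


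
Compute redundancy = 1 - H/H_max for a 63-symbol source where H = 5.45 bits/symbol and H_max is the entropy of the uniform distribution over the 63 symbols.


H_max = log2(K) = log2(63) = 5.9773 bits/symbol. Redundancy = 1 - H/H_max = 1 - 5.45/5.9773 = 1 - 0.9118 = 0.0882

0.0882


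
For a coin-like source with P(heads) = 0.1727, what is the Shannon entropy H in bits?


H = -p*log2(p) - (1-p)*log2(1-p). -0.1727*log2(0.1727) = 0.437563; -0.8273*log2(0.8273) = 0.226281. H = 0.437563 + 0.226281 = 0.6638

0.6638 bits


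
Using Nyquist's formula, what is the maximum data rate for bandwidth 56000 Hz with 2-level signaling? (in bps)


Rate = 2 * B * log2(M) = 2 * 56000 * 1.0 = 112000.0

112000.0 bps


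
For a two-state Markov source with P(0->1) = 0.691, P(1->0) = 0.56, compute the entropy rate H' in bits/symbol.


Stationary distribution: pi_0 = p10/(p01+p10) = 0.4476, pi_1 = 0.5524. Entropy rate H' = pi_0*H(p01) + pi_1*H(p10) = 0.4476*0.892 + 0.5524*0.9896 = 0.9459

0.9459 bits/symbol


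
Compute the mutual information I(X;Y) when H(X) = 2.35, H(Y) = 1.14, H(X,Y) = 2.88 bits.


I(X;Y) = H(X) + H(Y) - H(X,Y) = 2.35 + 1.14 - 2.88 = 0.61

0.61 bits


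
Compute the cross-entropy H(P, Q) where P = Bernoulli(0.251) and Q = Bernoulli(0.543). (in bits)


H(P,Q) = -p*log2(q) - (1-p)*log2(1-q). -0.251*log2(0.543) = 0.221125; -0.749*log2(0.457) = 0.846171. H(P,Q) = 0.221125 + 0.846171 = 1.0673

1.0673 bits


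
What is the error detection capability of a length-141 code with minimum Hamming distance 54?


Detection capability = d_min - 1 = 54 - 1 = 53

53 errors


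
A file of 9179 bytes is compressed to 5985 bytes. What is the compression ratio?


Ratio = original / compressed = 9179 / 5985 = 1.5337

1.5337


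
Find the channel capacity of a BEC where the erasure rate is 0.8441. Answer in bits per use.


C = 1 - epsilon = 1 - 0.8441 = 0.1559

0.1559 bits


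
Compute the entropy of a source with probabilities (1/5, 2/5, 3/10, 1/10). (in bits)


H = -sum(p_i * log2(p_i)). Terms: -(1/5)*log2(1/5) = 0.464386; -(2/5)*log2(2/5) = 0.528771; -(3/10)*log2(3/10) = 0.521090; -(1/10)*log2(1/10) = 0.332193. H = 0.464386 + 0.528771 + 0.521090 + 0.332193 = 1.8464

1.8464 bits


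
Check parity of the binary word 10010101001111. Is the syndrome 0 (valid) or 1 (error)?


Syndrome = XOR of all bits = 1 XOR 0 XOR 0 XOR 1 XOR 0 XOR 1 XOR 0 XOR 1 XOR 0 XOR 0 XOR 1 XOR 1 XOR 1 XOR 1 = 0

0


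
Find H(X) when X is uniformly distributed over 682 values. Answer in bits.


H = log2(n) = log2(682) = 9.4136

9.4136 bits


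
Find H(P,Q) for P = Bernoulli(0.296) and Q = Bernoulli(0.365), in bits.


H(P,Q) = -p*log2(q) - (1-p)*log2(1-q). -0.296*log2(0.365) = 0.430393; -0.704*log2(0.635) = 0.461241. H(P,Q) = 0.430393 + 0.461241 = 0.8916

0.8916 bits


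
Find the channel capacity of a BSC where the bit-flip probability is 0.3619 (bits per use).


H(p) = -p*log2(p) - (1-p)*log2(1-p) = -0.3619*log2(0.3619) - 0.6381*log2(0.6381) = 0.530667 + 0.413582 = 0.9442. C = 1 - H(p) = 1 - 0.9442 = 0.0558

0.0558 bits


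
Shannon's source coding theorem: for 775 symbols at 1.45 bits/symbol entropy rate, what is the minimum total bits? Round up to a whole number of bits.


Minimum bits >= n * H = 775 * 1.45 = 1123.75, rounded up to a whole number of bits = 1124

1124 bits


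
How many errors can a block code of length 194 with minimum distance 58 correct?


Correction capability = floor((d-1)/2) = floor((58-1)/2) = 28

28 errors


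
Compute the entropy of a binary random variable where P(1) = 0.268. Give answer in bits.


H = -p*log2(p) - (1-p)*log2(1-p). -0.268*log2(0.268) = 0.509118; -0.732*log2(0.732) = 0.329462. H = 0.509118 + 0.329462 = 0.8386

0.8386 bits


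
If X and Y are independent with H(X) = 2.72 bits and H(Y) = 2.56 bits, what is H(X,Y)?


For independent variables, H(X,Y) = H(X) + H(Y) = 2.72 + 2.56 = 5.28

5.28 bits


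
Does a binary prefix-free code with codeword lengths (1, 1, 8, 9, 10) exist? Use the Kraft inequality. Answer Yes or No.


Kraft sum = sum(2^(-l_i)) = 1.0068, need <= 1. Result: violated (a binary prefix-free code with these lengths cannot exist)

No


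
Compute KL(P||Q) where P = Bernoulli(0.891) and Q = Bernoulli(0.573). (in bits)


KL = p*log2(p/q) + (1-p)*log2((1-p)/(1-q)) = 0.891*log2(0.891/0.573) + 0.109*log2(0.109/0.427) = 0.3527

0.3527 bits


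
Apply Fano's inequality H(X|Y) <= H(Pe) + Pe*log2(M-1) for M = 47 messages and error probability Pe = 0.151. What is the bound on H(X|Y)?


H(Pe) = -Pe*log2(Pe) - (1-Pe)*log2(1-Pe) = -0.151*log2(0.151) - 0.849*log2(0.849) = 0.411834 + 0.200503 = 0.6123. Pe*log2(M-1) = 0.151*log2(46) = 0.834058. Bound = H(Pe) + Pe*log2(M-1) = 0.411834 + 0.200503 + 0.834058 = 1.4464

1.4464 bits


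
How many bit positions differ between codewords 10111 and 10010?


Count differing positions: . . ^ . ^ = 2 differences

2


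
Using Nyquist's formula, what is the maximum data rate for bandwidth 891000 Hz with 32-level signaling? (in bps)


Rate = 2 * B * log2(M) = 2 * 891000 * 5.0 = 8910000.0

8910000.0 bps


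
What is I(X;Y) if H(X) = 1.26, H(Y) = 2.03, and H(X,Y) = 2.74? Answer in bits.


I(X;Y) = H(X) + H(Y) - H(X,Y) = 1.26 + 2.03 - 2.74 = 0.55

0.55 bits


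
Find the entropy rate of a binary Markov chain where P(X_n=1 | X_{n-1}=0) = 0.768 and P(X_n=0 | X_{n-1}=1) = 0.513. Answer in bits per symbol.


Stationary distribution: pi_0 = p10/(p01+p10) = 0.4005, pi_1 = 0.5995. Entropy rate H' = pi_0*H(p01) + pi_1*H(p10) = 0.4005*0.7815 + 0.5995*0.9995 = 0.9122

0.9122 bits/symbol


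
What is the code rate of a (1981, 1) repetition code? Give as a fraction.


Rate = k/n = 1/1981

1/1981


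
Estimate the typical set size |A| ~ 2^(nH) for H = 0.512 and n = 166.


log2|A_typical| = nH = 166 * 0.512 = 84.992, so |A_typical| ~ 2^84.992 = 3.847e+25

3.847e+25


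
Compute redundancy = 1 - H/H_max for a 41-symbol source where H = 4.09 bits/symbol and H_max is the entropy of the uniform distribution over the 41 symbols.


H_max = log2(K) = log2(41) = 5.3576 bits/symbol. Redundancy = 1 - H/H_max = 1 - 4.09/5.3576 = 1 - 0.7634 = 0.2366

0.2366


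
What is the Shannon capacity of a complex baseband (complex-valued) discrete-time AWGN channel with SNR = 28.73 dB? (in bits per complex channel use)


SNR_linear = 10^(28.73/10) = 746.4488; C = log2(1 + SNR_linear) = log2(1 + 746.4488) = 9.5458

9.5458 bits/channel use


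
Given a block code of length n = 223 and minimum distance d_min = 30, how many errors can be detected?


Detection capability = d_min - 1 = 30 - 1 = 29

29 errors


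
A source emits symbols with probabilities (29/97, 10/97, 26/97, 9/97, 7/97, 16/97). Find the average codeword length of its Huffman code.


Huffman construction (repeatedly merge the two least-probable nodes; each merge adds 1 bit to every symbol beneath it): 7/97 + 9/97 = 16/97; 10/97 + 16/97 = 26/97; 16/97 + 26/97 = 42/97; 26/97 + 29/97 = 55/97; 42/97 + 55/97 = 1. Resulting codeword lengths (in the order the probabilities were given): (2, 3, 2, 3, 3, 3). L_avg = sum(p_i * l_i) = 29/97*2 + 10/97*3 + 26/97*2 + 9/97*3 + 7/97*3 + 16/97*3 = 236/97 = 2.433

2.433 bits


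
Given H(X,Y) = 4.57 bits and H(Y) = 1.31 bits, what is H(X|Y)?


H(X|Y) = H(X,Y) - H(Y) = 4.57 - 1.31 = 3.26

3.26 bits


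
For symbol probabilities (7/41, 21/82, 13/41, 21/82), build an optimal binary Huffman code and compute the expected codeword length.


Huffman construction (repeatedly merge the two least-probable nodes; each merge adds 1 bit to every symbol beneath it): 7/41 + 21/82 = 35/82; 21/82 + 13/41 = 47/82; 35/82 + 47/82 = 1. Resulting codeword lengths (in the order the probabilities were given): (2, 2, 2, 2). L_avg = sum(p_i * l_i) = 7/41*2 + 21/82*2 + 13/41*2 + 21/82*2 = 2

2.0 bits


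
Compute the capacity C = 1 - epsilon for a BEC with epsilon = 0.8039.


C = 1 - epsilon = 1 - 0.8039 = 0.1961

0.1961 bits


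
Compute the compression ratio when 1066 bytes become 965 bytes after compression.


Ratio = original / compressed = 1066 / 965 = 1.1047

1.1047


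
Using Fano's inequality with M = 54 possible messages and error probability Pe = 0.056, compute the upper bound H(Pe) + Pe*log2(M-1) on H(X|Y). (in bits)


H(Pe) = -Pe*log2(Pe) - (1-Pe)*log2(1-Pe) = -0.056*log2(0.056) - 0.944*log2(0.944) = 0.232872 + 0.078485 = 0.3114. Pe*log2(M-1) = 0.056*log2(53) = 0.320764. Bound = H(Pe) + Pe*log2(M-1) = 0.232872 + 0.078485 + 0.320764 = 0.6321

0.6321 bits


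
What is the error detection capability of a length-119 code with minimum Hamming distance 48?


Detection capability = d_min - 1 = 48 - 1 = 47

47 errors


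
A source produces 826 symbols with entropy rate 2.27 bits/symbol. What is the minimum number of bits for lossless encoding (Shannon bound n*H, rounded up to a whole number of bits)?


Minimum bits >= n * H = 826 * 2.27 = 1875.02, rounded up to a whole number of bits = 1876

1876 bits


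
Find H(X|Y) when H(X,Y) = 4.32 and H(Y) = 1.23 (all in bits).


H(X|Y) = H(X,Y) - H(Y) = 4.32 - 1.23 = 3.09

3.09 bits


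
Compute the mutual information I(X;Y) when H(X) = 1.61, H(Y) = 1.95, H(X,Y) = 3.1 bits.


I(X;Y) = H(X) + H(Y) - H(X,Y) = 1.61 + 1.95 - 3.1 = 0.46

0.46 bits


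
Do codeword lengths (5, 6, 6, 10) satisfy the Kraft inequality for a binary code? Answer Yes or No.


Kraft sum = sum(2^(-l_i)) = 0.0635, need <= 1. Result: satisfied (a binary prefix-free code with these lengths exists)

Yes


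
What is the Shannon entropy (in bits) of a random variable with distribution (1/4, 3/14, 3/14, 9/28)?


H = -sum(p_i * log2(p_i)). Terms: -(1/4)*log2(1/4) = 0.500000; -(3/14)*log2(3/14) = 0.476227; -(3/14)*log2(3/14) = 0.476227; -(9/28)*log2(9/28) = 0.526317. H = 0.500000 + 0.476227 + 0.476227 + 0.526317 = 1.9788

1.9788 bits


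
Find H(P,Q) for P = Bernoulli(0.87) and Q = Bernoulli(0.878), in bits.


H(P,Q) = -p*log2(q) - (1-p)*log2(1-q). -0.87*log2(0.878) = 0.163305; -0.13*log2(0.122) = 0.394556. H(P,Q) = 0.163305 + 0.394556 = 0.5579

0.5579 bits


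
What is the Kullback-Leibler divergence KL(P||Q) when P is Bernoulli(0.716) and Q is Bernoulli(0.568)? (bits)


KL = p*log2(p/q) + (1-p)*log2((1-p)/(1-q)) = 0.716*log2(0.716/0.568) + 0.284*log2(0.284/0.432) = 0.0673

0.0673 bits


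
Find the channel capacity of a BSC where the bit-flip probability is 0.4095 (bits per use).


H(p) = -p*log2(p) - (1-p)*log2(1-p) = -0.4095*log2(0.4095) - 0.5905*log2(0.5905) = 0.527462 + 0.448775 = 0.9762. C = 1 - H(p) = 1 - 0.9762 = 0.0238

0.0238 bits


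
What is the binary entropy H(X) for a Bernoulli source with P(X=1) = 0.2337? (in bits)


H = -p*log2(p) - (1-p)*log2(1-p). -0.2337*log2(0.2337) = 0.490132; -0.7663*log2(0.7663) = 0.294274. H = 0.490132 + 0.294274 = 0.7844

0.7844 bits


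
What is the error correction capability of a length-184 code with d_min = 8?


Correction capability = floor((d-1)/2) = floor((8-1)/2) = 3

3 errors


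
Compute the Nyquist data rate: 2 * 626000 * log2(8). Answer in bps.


Rate = 2 * B * log2(M) = 2 * 626000 * 3.0 = 3756000.0

3756000.0 bps


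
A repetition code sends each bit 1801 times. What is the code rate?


Rate = k/n = 1/1801

1/1801


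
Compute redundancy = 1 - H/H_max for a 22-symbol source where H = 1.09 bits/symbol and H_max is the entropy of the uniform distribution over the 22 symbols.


H_max = log2(K) = log2(22) = 4.4594 bits/symbol. Redundancy = 1 - H/H_max = 1 - 1.09/4.4594 = 1 - 0.2444 = 0.7556

0.7556


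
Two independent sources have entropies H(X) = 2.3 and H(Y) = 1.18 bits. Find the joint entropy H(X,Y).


For independent variables, H(X,Y) = H(X) + H(Y) = 2.3 + 1.18 = 3.48

3.48 bits


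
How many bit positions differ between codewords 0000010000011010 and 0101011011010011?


Count differing positions: . ^ . ^ . . ^ . ^ ^ . . ^ . . ^ = 7 differences

7


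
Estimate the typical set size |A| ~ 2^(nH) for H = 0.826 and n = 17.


log2|A_typical| = nH = 17 * 0.826 = 14.042, so |A_typical| ~ 2^14.042 = 1.687e+04

1.687e+04


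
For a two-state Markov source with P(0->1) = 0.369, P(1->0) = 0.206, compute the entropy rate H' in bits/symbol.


Stationary distribution: pi_0 = p10/(p01+p10) = 0.3583, pi_1 = 0.6417. Entropy rate H' = pi_0*H(p01) + pi_1*H(p10) = 0.3583*0.9499 + 0.6417*0.7338 = 0.8112

0.8112 bits/symbol


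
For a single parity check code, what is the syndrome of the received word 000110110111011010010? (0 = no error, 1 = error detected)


Syndrome = XOR of all bits = 0 XOR 0 XOR 0 XOR 1 XOR 1 XOR 0 XOR 1 XOR 1 XOR 0 XOR 1 XOR 1 XOR 1 XOR 0 XOR 1 XOR 1 XOR 0 XOR 1 XOR 0 XOR 0 XOR 1 XOR 0 = 1

1


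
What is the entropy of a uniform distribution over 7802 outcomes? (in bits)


H = log2(n) = log2(7802) = 12.9296

12.9296 bits


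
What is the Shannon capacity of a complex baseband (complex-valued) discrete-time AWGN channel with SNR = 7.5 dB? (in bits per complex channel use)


SNR_linear = 10^(7.5/10) = 5.6234; C = log2(1 + SNR_linear) = log2(1 + 5.6234) = 2.7276

2.7276 bits/channel use


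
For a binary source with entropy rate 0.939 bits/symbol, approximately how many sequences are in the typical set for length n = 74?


log2|A_typical| = nH = 74 * 0.939 = 69.486, so |A_typical| ~ 2^69.486 = 8.267e+20

8.267e+20


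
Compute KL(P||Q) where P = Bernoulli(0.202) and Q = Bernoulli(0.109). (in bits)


KL = p*log2(p/q) + (1-p)*log2((1-p)/(1-q)) = 0.202*log2(0.202/0.109) + 0.798*log2(0.798/0.891) = 0.0529

0.0529 bits


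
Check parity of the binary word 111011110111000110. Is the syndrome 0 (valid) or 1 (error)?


Syndrome = XOR of all bits = 1 XOR 1 XOR 1 XOR 0 XOR 1 XOR 1 XOR 1 XOR 1 XOR 0 XOR 1 XOR 1 XOR 1 XOR 0 XOR 0 XOR 0 XOR 1 XOR 1 XOR 0 = 0

0


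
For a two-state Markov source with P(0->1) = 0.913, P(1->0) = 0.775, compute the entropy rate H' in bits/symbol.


Stationary distribution: pi_0 = p10/(p01+p10) = 0.4591, pi_1 = 0.5409. Entropy rate H' = pi_0*H(p01) + pi_1*H(p10) = 0.4591*0.4264 + 0.5409*0.7692 = 0.6118

0.6118 bits/symbol


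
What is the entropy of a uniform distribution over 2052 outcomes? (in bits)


H = log2(n) = log2(2052) = 11.0028

11.0028 bits


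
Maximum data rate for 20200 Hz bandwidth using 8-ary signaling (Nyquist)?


Rate = 2 * B * log2(M) = 2 * 20200 * 3.0 = 121200.0

121200.0 bps


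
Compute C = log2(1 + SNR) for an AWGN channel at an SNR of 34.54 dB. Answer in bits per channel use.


SNR_linear = 10^(34.54/10) = 2844.4611; C = log2(1 + SNR_linear) = log2(1 + 2844.4611) = 11.4744

11.4744 bits/channel use


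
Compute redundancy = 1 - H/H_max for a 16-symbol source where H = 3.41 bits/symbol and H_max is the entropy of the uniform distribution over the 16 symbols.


H_max = log2(K) = log2(16) = 4.0 bits/symbol. Redundancy = 1 - H/H_max = 1 - 3.41/4.0 = 1 - 0.8525 = 0.1475

0.1475


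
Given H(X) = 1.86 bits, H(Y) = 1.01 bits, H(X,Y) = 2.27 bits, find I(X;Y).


I(X;Y) = H(X) + H(Y) - H(X,Y) = 1.86 + 1.01 - 2.27 = 0.6

0.6 bits


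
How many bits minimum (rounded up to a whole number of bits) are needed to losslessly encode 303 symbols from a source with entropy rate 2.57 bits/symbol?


Minimum bits >= n * H = 303 * 2.57 = 778.71, rounded up to a whole number of bits = 779

779 bits


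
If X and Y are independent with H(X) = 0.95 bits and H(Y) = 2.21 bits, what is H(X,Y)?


For independent variables, H(X,Y) = H(X) + H(Y) = 0.95 + 2.21 = 3.16

3.16 bits


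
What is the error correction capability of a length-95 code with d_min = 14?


Correction capability = floor((d-1)/2) = floor((14-1)/2) = 6

6 errors


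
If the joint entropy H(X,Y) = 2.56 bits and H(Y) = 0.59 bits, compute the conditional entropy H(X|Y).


H(X|Y) = H(X,Y) - H(Y) = 2.56 - 0.59 = 1.97

1.97 bits


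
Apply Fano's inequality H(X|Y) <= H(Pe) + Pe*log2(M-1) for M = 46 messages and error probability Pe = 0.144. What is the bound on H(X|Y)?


H(Pe) = -Pe*log2(Pe) - (1-Pe)*log2(1-Pe) = -0.144*log2(0.144) - 0.856*log2(0.856) = 0.402604 + 0.192016 = 0.5946. Pe*log2(M-1) = 0.144*log2(45) = 0.790827. Bound = H(Pe) + Pe*log2(M-1) = 0.402604 + 0.192016 + 0.790827 = 1.3854

1.3854 bits


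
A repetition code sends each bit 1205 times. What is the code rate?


Rate = k/n = 1/1205

1/1205


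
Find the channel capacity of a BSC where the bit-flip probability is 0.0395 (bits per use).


H(p) = -p*log2(p) - (1-p)*log2(1-p) = -0.0395*log2(0.0395) - 0.9605*log2(0.9605) = 0.184149 + 0.055846 = 0.24. C = 1 - H(p) = 1 - 0.24 = 0.76

0.76 bits


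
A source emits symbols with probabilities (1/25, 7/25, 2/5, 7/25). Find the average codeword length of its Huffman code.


Huffman construction (repeatedly merge the two least-probable nodes; each merge adds 1 bit to every symbol beneath it): 1/25 + 7/25 = 8/25; 7/25 + 8/25 = 3/5; 2/5 + 3/5 = 1. Resulting codeword lengths (in the order the probabilities were given): (3, 3, 1, 2). L_avg = sum(p_i * l_i) = 1/25*3 + 7/25*3 + 2/5*1 + 7/25*2 = 48/25 = 1.92

1.92 bits


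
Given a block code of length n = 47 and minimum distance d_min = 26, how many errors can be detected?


Detection capability = d_min - 1 = 26 - 1 = 25

25 errors


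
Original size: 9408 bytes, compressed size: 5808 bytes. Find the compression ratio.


Ratio = original / compressed = 9408 / 5808 = 1.6198

1.6198
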